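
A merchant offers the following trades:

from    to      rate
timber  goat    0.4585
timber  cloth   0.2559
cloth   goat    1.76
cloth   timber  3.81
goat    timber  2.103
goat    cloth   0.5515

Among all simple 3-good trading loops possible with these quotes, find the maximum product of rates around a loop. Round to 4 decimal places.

0.9634

cloth→timber→goat→cloth: 3.81 × 0.4585 × 0.5515 = 0.96341
cloth→goat→timber→cloth: 1.76 × 2.103 × 0.2559 = 0.94716
Maximum is cloth→timber→goat→cloth at 0.9634; no arbitrage — every cycle loses value.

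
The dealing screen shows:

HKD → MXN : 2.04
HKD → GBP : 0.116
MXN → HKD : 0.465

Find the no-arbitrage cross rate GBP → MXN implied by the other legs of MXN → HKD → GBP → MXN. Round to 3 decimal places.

18.539

Known legs of the cycle: 0.465 × 0.116 = 0.05394
For no arbitrage the full-cycle product must be 1, so the missing rate is 1 / 0.05394 ≈ 18.53912.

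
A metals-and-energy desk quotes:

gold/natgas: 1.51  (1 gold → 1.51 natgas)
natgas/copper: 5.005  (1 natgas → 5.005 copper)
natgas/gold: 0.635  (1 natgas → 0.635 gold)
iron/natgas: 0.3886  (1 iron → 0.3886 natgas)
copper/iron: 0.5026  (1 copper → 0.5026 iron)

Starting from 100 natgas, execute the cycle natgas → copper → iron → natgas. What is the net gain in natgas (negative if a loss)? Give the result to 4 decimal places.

100 natgas × 5.005 = 500.5 copper
500.5 copper × 0.5026 = 251.5513 iron
251.5513 iron × 0.3886 = 97.75283518 natgas
Net change: 97.75283518 − 100 = -2.24716482 natgas

-2.2472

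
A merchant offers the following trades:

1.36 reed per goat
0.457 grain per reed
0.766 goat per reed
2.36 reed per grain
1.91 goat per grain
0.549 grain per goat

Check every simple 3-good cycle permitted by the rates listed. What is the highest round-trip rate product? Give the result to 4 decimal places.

reed→grain→goat→reed: 0.457 × 1.91 × 1.36 = 1.18710
reed→goat→grain→reed: 0.766 × 0.549 × 2.36 = 0.99246
Maximum is reed→grain→goat→reed at 1.1871; arbitrage exists.

1.1871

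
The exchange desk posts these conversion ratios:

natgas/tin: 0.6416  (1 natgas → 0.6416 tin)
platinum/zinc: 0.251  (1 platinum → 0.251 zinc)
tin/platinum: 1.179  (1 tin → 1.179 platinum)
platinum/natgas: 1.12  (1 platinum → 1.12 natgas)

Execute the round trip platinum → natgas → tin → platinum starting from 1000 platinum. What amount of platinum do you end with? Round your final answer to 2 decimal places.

847.22

1000 platinum × 1.12 = 1120 natgas
1120 natgas × 0.6416 = 718.592 tin
718.592 tin × 1.179 = 847.219968 platinum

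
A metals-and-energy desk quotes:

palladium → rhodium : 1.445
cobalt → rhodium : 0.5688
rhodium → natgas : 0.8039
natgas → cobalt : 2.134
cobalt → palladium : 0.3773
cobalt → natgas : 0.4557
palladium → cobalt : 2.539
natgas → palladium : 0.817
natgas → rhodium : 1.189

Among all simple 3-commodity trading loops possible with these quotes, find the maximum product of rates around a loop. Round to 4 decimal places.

0.9758

cobalt→rhodium→natgas→cobalt: 0.5688 × 0.8039 × 2.134 = 0.97579
palladium→rhodium→natgas→palladium: 1.445 × 0.8039 × 0.817 = 0.94906
palladium→cobalt→natgas→palladium: 2.539 × 0.4557 × 0.817 = 0.94529
Maximum is cobalt→rhodium→natgas→cobalt at 0.9758; no arbitrage — every cycle loses value.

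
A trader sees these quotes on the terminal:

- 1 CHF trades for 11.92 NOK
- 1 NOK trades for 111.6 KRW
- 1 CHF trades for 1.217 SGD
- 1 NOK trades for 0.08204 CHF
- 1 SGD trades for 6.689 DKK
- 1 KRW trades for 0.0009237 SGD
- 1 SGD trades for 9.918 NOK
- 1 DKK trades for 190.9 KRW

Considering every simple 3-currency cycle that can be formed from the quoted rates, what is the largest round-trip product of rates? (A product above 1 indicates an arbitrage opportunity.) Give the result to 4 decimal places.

1.1795

SGD→DKK→KRW→SGD: 6.689 × 190.9 × 0.0009237 = 1.17950
SGD→NOK→KRW→SGD: 9.918 × 111.6 × 0.0009237 = 1.02240
SGD→NOK→CHF→SGD: 9.918 × 0.08204 × 1.217 = 0.99024
Maximum is SGD→DKK→KRW→SGD at 1.1795; arbitrage exists.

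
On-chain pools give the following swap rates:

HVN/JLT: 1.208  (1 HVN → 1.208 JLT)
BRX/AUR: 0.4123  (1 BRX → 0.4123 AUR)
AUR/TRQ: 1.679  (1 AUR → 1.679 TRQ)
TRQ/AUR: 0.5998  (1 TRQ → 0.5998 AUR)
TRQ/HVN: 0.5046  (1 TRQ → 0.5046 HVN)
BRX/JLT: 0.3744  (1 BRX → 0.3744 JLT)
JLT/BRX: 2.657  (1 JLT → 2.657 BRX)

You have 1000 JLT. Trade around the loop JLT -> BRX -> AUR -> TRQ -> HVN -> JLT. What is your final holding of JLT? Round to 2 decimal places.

1000 JLT × 2.657 = 2657 BRX
2657 BRX × 0.4123 = 1095.4811 AUR
1095.4811 AUR × 1.679 = 1839.3127669 TRQ
1839.3127669 TRQ × 0.5046 = 928.11722217774 HVN
928.11722217774 HVN × 1.208 = 1121.16560439070992 JLT

1121.17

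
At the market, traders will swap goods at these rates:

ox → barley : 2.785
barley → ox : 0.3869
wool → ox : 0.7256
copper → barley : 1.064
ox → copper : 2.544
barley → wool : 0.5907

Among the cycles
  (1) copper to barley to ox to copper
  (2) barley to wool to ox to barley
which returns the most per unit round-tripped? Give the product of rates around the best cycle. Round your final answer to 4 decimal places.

(1) 1.064 × 0.3869 × 2.544 = 1.04727
(2) 0.5907 × 0.7256 × 2.785 = 1.19368
Highest is cycle (2) at 1.1937 (>1, arbitrage).

1.1937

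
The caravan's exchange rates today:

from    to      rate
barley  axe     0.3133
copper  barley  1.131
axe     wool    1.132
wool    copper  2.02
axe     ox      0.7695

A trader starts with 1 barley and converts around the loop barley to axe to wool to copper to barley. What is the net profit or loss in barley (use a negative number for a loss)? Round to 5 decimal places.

1 barley × 0.3133 = 0.3133 axe
0.3133 axe × 1.132 = 0.3546556 wool
0.3546556 wool × 2.02 = 0.716404312 copper
0.716404312 copper × 1.131 = 0.810253276872 barley
Net change: 0.810253276872 − 1 = -0.189746723128 barley

-0.18975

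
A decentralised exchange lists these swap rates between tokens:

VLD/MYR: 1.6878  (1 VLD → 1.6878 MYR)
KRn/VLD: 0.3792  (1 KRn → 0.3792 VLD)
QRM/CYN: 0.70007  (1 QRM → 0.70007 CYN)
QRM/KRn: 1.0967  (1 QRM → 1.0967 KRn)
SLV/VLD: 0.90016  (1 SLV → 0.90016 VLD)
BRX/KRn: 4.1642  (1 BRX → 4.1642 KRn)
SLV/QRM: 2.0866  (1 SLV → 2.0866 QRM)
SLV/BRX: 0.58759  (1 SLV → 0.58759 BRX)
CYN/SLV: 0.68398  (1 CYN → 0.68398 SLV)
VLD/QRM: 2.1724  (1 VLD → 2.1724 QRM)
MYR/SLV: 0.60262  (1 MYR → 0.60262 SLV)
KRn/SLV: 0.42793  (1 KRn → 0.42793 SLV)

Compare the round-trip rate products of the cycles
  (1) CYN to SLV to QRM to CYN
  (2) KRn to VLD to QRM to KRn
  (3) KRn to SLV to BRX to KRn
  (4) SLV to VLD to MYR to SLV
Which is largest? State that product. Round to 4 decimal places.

1.0471

(1) 0.68398 × 2.0866 × 0.70007 = 0.99913
(2) 0.3792 × 2.1724 × 1.0967 = 0.90343
(3) 0.42793 × 0.58759 × 4.1642 = 1.04708
(4) 0.90016 × 1.6878 × 0.60262 = 0.91555
Highest is cycle (3) at 1.0471 (>1, arbitrage).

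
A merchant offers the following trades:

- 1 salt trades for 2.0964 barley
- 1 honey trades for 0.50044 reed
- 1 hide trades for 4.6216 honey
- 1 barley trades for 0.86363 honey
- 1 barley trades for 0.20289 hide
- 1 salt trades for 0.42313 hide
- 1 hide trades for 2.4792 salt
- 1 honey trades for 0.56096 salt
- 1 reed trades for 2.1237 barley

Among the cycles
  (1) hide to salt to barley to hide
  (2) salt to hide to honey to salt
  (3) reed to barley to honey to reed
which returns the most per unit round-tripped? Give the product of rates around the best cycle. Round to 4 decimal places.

1.0970

(1) 2.4792 × 2.0964 × 0.20289 = 1.05450
(2) 0.42313 × 4.6216 × 0.56096 = 1.09698
(3) 2.1237 × 0.86363 × 0.50044 = 0.91785
Highest is cycle (2) at 1.0970 (>1, arbitrage).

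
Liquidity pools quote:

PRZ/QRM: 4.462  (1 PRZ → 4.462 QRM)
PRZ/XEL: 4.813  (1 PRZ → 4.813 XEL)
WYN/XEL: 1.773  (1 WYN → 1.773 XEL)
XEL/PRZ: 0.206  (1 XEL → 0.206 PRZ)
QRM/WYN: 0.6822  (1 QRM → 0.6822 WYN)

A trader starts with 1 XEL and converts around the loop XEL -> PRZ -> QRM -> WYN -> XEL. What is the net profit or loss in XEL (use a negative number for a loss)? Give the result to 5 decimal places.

1 XEL × 0.206 = 0.206 PRZ
0.206 PRZ × 4.462 = 0.919172 QRM
0.919172 QRM × 0.6822 = 0.6270591384 WYN
0.6270591384 WYN × 1.773 = 1.1117758523832 XEL
Net change: 1.1117758523832 − 1 = 0.1117758523832 XEL

0.11178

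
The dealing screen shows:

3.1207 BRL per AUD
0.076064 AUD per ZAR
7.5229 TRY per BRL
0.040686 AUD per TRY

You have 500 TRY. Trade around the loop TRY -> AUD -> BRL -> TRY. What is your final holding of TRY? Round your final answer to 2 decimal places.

477.59

500 TRY × 0.040686 = 20.343 AUD
20.343 AUD × 3.1207 = 63.4844001 BRL
63.4844001 BRL × 7.5229 = 477.58679351229 TRY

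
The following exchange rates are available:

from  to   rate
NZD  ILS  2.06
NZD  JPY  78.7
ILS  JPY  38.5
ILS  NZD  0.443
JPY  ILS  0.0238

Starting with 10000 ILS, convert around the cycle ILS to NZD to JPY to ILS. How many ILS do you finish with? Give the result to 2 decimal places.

8297.66

10000 ILS × 0.443 = 4430 NZD
4430 NZD × 78.7 = 348641 JPY
348641 JPY × 0.0238 = 8297.6558 ILS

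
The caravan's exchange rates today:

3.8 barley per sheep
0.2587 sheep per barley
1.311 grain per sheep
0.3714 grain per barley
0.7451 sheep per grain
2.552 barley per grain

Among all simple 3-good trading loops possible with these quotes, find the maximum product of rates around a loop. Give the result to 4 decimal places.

barley→grain→sheep→barley: 0.3714 × 0.7451 × 3.8 = 1.05157
barley→sheep→grain→barley: 0.2587 × 1.311 × 2.552 = 0.86553
Maximum is barley→grain→sheep→barley at 1.0516; arbitrage exists.

1.0516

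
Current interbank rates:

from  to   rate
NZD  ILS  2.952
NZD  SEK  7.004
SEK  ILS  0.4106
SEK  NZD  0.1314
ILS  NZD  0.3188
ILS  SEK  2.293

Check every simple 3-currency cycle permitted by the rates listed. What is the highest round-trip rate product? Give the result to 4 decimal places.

NZD→SEK→ILS→NZD: 7.004 × 0.4106 × 0.3188 = 0.91682
NZD→ILS→SEK→NZD: 2.952 × 2.293 × 0.1314 = 0.88944
Maximum is NZD→SEK→ILS→NZD at 0.9168; no arbitrage — every cycle loses value.

0.9168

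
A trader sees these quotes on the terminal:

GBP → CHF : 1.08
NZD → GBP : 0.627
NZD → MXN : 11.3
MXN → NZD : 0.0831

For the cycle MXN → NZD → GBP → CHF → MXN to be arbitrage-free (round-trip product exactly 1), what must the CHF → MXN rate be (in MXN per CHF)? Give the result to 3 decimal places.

Known legs of the cycle: 0.0831 × 0.627 × 1.08 = 0.056271996
For no arbitrage the full-cycle product must be 1, so the missing rate is 1 / 0.056271996 ≈ 17.77083.

17.771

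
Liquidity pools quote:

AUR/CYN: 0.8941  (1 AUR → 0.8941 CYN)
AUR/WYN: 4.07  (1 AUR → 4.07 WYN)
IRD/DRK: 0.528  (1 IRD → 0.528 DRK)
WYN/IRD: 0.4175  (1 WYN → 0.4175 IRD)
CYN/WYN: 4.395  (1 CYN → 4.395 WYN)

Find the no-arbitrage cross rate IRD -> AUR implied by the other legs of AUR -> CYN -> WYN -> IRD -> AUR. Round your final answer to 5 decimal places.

Known legs of the cycle: 0.8941 × 4.395 × 0.4175 = 1.64059526625
For no arbitrage the full-cycle product must be 1, so the missing rate is 1 / 1.64059526625 ≈ 0.6095349.

0.60953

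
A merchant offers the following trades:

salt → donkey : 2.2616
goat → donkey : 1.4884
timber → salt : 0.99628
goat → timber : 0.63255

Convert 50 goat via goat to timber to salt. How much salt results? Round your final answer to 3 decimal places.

50 goat × 0.63255 = 31.6275 timber
31.6275 timber × 0.99628 = 31.5098457 salt

31.510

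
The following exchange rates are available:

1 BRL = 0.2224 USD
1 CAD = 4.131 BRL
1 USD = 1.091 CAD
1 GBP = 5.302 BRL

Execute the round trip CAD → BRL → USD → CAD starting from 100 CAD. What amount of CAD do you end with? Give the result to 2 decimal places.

100 CAD × 4.131 = 413.1 BRL
413.1 BRL × 0.2224 = 91.87344 USD
91.87344 USD × 1.091 = 100.23392304 CAD

100.23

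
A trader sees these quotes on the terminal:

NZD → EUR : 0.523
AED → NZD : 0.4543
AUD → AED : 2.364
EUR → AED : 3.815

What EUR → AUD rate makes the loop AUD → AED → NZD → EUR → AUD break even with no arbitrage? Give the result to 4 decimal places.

1.7804

Known legs of the cycle: 2.364 × 0.4543 × 0.523 = 0.5616837996
For no arbitrage the full-cycle product must be 1, so the missing rate is 1 / 0.5616837996 ≈ 1.780361.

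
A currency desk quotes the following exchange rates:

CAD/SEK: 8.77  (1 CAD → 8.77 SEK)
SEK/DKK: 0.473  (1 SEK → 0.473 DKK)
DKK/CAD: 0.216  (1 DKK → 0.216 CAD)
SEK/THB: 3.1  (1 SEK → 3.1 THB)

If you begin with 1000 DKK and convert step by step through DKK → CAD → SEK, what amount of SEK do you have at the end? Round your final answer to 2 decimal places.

1894.32

1000 DKK × 0.216 = 216 CAD
216 CAD × 8.77 = 1894.32 SEK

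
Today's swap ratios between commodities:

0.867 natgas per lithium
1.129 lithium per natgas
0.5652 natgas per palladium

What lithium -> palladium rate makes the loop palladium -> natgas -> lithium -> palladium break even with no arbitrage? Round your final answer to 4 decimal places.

1.5671

Known legs of the cycle: 0.5652 × 1.129 = 0.6381108
For no arbitrage the full-cycle product must be 1, so the missing rate is 1 / 0.6381108 ≈ 1.567126.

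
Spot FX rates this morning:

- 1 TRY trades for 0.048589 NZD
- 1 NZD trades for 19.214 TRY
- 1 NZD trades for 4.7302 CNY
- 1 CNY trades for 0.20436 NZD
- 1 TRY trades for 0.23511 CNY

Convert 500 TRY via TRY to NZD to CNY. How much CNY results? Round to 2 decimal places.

500 TRY × 0.048589 = 24.2945 NZD
24.2945 NZD × 4.7302 = 114.9178439 CNY

114.92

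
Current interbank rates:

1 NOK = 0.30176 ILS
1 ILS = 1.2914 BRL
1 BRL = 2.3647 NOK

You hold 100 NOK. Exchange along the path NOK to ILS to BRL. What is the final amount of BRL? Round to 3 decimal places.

100 NOK × 0.30176 = 30.176 ILS
30.176 ILS × 1.2914 = 38.9692864 BRL

38.969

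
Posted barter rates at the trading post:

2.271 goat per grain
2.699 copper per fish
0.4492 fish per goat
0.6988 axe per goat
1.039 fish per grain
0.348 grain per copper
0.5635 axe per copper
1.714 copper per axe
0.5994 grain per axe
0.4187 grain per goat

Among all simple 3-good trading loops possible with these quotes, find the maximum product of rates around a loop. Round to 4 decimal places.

0.9759

fish→copper→grain→fish: 2.699 × 0.348 × 1.039 = 0.97588
goat→axe→grain→goat: 0.6988 × 0.5994 × 2.271 = 0.95123
Maximum is fish→copper→grain→fish at 0.9759; no arbitrage — every cycle loses value.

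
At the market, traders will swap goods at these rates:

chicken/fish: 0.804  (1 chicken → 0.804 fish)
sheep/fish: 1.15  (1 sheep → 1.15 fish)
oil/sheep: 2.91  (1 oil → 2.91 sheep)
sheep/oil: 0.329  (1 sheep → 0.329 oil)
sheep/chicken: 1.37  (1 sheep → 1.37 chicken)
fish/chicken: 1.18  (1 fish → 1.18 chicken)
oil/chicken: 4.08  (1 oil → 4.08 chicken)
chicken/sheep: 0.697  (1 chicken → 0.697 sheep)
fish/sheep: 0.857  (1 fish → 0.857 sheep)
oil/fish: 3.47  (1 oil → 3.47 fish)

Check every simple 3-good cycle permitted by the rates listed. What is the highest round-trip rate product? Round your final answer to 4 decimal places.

0.9784

fish→sheep→oil→fish: 0.857 × 0.329 × 3.47 = 0.97838
fish→chicken→sheep→fish: 1.18 × 0.697 × 1.15 = 0.94583
fish→sheep→chicken→fish: 0.857 × 1.37 × 0.804 = 0.94397
sheep→oil→chicken→sheep: 0.329 × 4.08 × 0.697 = 0.93560
Maximum is fish→sheep→oil→fish at 0.9784; no arbitrage — every cycle loses value.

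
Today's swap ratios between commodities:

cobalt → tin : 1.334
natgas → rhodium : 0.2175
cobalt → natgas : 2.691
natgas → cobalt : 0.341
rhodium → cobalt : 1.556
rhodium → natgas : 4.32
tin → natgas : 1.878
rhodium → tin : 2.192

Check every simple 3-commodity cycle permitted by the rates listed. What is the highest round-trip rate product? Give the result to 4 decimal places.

cobalt→natgas→rhodium→cobalt: 2.691 × 0.2175 × 1.556 = 0.91072
tin→natgas→rhodium→tin: 1.878 × 0.2175 × 2.192 = 0.89536
cobalt→tin→natgas→cobalt: 1.334 × 1.878 × 0.341 = 0.85429
Maximum is cobalt→natgas→rhodium→cobalt at 0.9107; no arbitrage — every cycle loses value.

0.9107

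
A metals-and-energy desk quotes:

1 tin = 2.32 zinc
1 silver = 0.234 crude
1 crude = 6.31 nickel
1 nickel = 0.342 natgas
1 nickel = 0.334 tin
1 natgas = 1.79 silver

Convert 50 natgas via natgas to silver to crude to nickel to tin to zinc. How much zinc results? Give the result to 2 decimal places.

50 natgas × 1.79 = 89.5 silver
89.5 silver × 0.234 = 20.943 crude
20.943 crude × 6.31 = 132.15033 nickel
132.15033 nickel × 0.334 = 44.13821022 tin
44.13821022 tin × 2.32 = 102.4006477104 zinc

102.40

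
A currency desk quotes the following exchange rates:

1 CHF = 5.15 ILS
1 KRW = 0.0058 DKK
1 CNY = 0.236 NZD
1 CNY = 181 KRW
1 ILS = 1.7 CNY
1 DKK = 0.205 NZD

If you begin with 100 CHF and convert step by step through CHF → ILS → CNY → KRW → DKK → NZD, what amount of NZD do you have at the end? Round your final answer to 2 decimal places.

188.42

100 CHF × 5.15 = 515 ILS
515 ILS × 1.7 = 875.5 CNY
875.5 CNY × 181 = 158465.5 KRW
158465.5 KRW × 0.0058 = 919.0999 DKK
919.0999 DKK × 0.205 = 188.4154795 NZD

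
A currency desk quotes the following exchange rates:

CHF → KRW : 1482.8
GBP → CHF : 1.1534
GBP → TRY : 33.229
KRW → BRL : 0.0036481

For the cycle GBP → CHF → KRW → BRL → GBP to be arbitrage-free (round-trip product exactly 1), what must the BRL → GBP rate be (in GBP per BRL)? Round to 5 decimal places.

0.16028

Known legs of the cycle: 1.1534 × 1482.8 × 0.0036481 = 6.239205051112
For no arbitrage the full-cycle product must be 1, so the missing rate is 1 / 6.239205051112 ≈ 0.1602768.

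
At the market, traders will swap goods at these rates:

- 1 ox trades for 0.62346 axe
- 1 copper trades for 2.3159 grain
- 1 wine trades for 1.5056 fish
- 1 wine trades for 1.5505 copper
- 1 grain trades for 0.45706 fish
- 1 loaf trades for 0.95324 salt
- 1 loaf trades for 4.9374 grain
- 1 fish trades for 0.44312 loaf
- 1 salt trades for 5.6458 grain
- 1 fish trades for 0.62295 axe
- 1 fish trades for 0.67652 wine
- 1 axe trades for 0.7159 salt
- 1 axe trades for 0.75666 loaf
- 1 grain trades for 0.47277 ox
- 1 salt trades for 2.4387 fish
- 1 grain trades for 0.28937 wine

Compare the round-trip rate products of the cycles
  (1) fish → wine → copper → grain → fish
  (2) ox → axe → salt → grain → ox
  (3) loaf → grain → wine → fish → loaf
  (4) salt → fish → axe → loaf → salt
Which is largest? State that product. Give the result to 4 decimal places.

(1) 0.67652 × 1.5505 × 2.3159 × 0.45706 = 1.11031
(2) 0.62346 × 0.7159 × 5.6458 × 0.47277 = 1.19134
(3) 4.9374 × 0.28937 × 1.5056 × 0.44312 = 0.95320
(4) 2.4387 × 0.62295 × 0.75666 × 0.95324 = 1.09576
Highest is cycle (2) at 1.1913 (>1, arbitrage).

1.1913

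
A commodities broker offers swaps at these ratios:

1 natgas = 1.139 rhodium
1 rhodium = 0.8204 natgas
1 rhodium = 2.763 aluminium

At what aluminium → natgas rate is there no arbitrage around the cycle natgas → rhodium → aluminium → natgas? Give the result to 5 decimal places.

0.31776

Known legs of the cycle: 1.139 × 2.763 = 3.147057
For no arbitrage the full-cycle product must be 1, so the missing rate is 1 / 3.147057 ≈ 0.3177572.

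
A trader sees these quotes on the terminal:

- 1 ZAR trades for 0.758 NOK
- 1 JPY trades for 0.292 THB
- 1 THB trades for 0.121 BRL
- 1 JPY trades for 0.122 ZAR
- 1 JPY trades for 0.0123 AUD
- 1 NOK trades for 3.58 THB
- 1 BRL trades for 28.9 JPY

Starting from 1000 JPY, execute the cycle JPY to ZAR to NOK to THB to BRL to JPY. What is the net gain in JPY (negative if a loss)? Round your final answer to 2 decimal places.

157.70

1000 JPY × 0.122 = 122 ZAR
122 ZAR × 0.758 = 92.476 NOK
92.476 NOK × 3.58 = 331.06408 THB
331.06408 THB × 0.121 = 40.05875368 BRL
40.05875368 BRL × 28.9 = 1157.697981352 JPY
Net change: 1157.697981352 − 1000 = 157.697981352 JPY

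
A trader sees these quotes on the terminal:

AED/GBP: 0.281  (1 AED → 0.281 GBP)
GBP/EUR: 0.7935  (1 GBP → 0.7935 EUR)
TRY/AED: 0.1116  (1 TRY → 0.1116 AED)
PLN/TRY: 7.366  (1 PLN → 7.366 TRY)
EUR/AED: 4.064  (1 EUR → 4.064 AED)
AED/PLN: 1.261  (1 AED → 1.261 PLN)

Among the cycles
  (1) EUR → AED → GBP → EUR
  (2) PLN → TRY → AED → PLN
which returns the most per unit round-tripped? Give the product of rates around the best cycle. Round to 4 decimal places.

1.0366

(1) 4.064 × 0.281 × 0.7935 = 0.90616
(2) 7.366 × 0.1116 × 1.261 = 1.03660
Highest is cycle (2) at 1.0366 (>1, arbitrage).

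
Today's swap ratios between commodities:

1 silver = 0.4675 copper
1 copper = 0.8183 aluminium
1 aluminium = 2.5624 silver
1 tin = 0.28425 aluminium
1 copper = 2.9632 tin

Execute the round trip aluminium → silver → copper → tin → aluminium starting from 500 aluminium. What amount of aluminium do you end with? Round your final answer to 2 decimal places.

500 aluminium × 2.5624 = 1281.2 silver
1281.2 silver × 0.4675 = 598.961 copper
598.961 copper × 2.9632 = 1774.8412352 tin
1774.8412352 tin × 0.28425 = 504.4986211056 aluminium

504.50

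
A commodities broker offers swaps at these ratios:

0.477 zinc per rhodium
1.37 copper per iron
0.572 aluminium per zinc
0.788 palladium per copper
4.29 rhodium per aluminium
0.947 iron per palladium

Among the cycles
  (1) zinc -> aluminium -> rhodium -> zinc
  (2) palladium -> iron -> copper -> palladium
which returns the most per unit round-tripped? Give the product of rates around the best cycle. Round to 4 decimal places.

1.1705

(1) 0.572 × 4.29 × 0.477 = 1.17050
(2) 0.947 × 1.37 × 0.788 = 1.02234
Highest is cycle (1) at 1.1705 (>1, arbitrage).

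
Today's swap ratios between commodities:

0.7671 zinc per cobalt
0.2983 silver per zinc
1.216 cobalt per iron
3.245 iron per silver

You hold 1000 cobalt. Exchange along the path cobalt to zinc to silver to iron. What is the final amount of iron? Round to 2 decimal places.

1000 cobalt × 0.7671 = 767.1 zinc
767.1 zinc × 0.2983 = 228.82593 silver
228.82593 silver × 3.245 = 742.54014285 iron

742.54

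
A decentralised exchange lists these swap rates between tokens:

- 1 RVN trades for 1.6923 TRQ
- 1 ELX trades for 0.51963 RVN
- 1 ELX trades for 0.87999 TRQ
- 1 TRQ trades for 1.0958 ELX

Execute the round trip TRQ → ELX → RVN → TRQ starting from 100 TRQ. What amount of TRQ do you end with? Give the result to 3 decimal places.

100 TRQ × 1.0958 = 109.58 ELX
109.58 ELX × 0.51963 = 56.9410554 RVN
56.9410554 RVN × 1.6923 = 96.36134805342 TRQ

96.361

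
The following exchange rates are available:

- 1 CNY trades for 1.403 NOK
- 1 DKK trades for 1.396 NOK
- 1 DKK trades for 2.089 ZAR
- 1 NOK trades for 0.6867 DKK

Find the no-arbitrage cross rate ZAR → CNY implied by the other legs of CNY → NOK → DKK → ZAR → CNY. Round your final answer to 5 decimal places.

Known legs of the cycle: 1.403 × 0.6867 × 2.089 = 2.0126263689
For no arbitrage the full-cycle product must be 1, so the missing rate is 1 / 2.0126263689 ≈ 0.4968632.

0.49686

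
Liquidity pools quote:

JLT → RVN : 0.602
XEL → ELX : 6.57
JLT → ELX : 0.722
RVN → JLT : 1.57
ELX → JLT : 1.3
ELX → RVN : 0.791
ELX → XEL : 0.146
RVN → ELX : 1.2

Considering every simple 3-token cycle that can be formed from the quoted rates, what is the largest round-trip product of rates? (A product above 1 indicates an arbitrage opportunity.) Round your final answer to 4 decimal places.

RVN→ELX→JLT→RVN: 1.2 × 1.3 × 0.602 = 0.93912
RVN→JLT→ELX→RVN: 1.57 × 0.722 × 0.791 = 0.89663
Maximum is RVN→ELX→JLT→RVN at 0.9391; no arbitrage — every cycle loses value.

0.9391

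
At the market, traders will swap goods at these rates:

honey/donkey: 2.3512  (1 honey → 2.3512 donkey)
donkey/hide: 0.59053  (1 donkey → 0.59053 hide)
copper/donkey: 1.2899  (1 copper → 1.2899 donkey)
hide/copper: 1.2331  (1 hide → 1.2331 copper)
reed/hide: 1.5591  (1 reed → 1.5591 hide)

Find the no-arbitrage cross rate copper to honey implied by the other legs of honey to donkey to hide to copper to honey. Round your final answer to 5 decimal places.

Known legs of the cycle: 2.3512 × 0.59053 × 1.2331 = 1.7121027951016
For no arbitrage the full-cycle product must be 1, so the missing rate is 1 / 1.7121027951016 ≈ 0.5840771.

0.58408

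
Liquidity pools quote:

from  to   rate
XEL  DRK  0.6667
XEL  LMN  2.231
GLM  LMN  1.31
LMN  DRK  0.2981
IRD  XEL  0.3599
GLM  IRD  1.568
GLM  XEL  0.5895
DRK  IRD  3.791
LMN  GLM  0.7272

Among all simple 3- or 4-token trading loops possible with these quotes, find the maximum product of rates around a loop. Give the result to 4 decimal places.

XEL→LMN→GLM→XEL: 2.231 × 0.7272 × 0.5895 = 0.95639
XEL→LMN→GLM→IRD→XEL: 2.231 × 0.7272 × 1.568 × 0.3599 = 0.91555
XEL→DRK→IRD→XEL: 0.6667 × 3.791 × 0.3599 = 0.90963
XEL→LMN→DRK→IRD→XEL: 2.231 × 0.2981 × 3.791 × 0.3599 = 0.90740
Maximum is XEL→LMN→GLM→XEL at 0.9564; no arbitrage — every cycle loses value.

0.9564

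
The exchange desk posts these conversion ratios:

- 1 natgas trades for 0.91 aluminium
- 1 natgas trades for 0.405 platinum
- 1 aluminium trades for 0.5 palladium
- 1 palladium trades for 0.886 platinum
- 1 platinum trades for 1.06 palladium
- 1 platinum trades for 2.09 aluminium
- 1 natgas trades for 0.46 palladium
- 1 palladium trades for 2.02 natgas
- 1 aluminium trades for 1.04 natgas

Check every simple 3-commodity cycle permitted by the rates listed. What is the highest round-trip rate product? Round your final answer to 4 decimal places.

0.9259

aluminium→palladium→platinum→aluminium: 0.5 × 0.886 × 2.09 = 0.92587
aluminium→palladium→natgas→aluminium: 0.5 × 2.02 × 0.91 = 0.91910
aluminium→natgas→platinum→aluminium: 1.04 × 0.405 × 2.09 = 0.88031
natgas→platinum→palladium→natgas: 0.405 × 1.06 × 2.02 = 0.86719
Maximum is aluminium→palladium→platinum→aluminium at 0.9259; no arbitrage — every cycle loses value.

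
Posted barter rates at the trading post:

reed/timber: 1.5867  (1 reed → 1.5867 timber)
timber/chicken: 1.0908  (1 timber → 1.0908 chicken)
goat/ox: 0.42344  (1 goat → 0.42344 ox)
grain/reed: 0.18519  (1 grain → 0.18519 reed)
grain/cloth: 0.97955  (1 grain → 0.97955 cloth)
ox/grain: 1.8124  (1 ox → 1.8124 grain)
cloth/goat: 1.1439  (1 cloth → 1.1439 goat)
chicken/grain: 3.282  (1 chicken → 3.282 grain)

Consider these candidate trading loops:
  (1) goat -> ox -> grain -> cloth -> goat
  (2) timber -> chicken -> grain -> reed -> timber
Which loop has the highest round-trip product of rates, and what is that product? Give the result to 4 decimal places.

(1) 0.42344 × 1.8124 × 0.97955 × 1.1439 = 0.85993
(2) 1.0908 × 3.282 × 0.18519 × 1.5867 = 1.05195
Highest is cycle (2) at 1.0520 (>1, arbitrage).

1.0520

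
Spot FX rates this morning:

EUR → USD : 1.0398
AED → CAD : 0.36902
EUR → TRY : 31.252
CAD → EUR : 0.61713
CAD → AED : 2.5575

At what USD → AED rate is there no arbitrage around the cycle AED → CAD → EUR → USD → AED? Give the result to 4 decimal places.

4.2230

Known legs of the cycle: 0.36902 × 0.61713 × 1.0398 = 0.23679709844148
For no arbitrage the full-cycle product must be 1, so the missing rate is 1 / 0.23679709844148 ≈ 4.223025.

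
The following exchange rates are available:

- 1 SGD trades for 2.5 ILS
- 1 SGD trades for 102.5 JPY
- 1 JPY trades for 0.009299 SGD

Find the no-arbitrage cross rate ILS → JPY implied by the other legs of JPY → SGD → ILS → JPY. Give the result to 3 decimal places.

43.015

Known legs of the cycle: 0.009299 × 2.5 = 0.0232475
For no arbitrage the full-cycle product must be 1, so the missing rate is 1 / 0.0232475 ≈ 43.01538.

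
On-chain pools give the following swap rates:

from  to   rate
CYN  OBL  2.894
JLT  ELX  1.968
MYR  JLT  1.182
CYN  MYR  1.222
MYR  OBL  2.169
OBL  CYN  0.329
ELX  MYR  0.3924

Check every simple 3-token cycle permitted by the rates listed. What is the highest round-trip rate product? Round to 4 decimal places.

0.9128

ELX→MYR→JLT→ELX: 0.3924 × 1.182 × 1.968 = 0.91279
MYR→OBL→CYN→MYR: 2.169 × 0.329 × 1.222 = 0.87202
Maximum is ELX→MYR→JLT→ELX at 0.9128; no arbitrage — every cycle loses value.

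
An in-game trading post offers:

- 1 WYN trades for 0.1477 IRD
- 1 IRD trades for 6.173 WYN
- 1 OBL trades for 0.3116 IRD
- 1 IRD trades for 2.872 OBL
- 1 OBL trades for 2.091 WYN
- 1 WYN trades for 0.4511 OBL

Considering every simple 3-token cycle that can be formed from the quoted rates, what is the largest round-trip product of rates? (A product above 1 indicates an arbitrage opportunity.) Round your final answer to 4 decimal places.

0.8870

OBL→WYN→IRD→OBL: 2.091 × 0.1477 × 2.872 = 0.88699
OBL→IRD→WYN→OBL: 0.3116 × 6.173 × 0.4511 = 0.86769
Maximum is OBL→WYN→IRD→OBL at 0.8870; no arbitrage — every cycle loses value.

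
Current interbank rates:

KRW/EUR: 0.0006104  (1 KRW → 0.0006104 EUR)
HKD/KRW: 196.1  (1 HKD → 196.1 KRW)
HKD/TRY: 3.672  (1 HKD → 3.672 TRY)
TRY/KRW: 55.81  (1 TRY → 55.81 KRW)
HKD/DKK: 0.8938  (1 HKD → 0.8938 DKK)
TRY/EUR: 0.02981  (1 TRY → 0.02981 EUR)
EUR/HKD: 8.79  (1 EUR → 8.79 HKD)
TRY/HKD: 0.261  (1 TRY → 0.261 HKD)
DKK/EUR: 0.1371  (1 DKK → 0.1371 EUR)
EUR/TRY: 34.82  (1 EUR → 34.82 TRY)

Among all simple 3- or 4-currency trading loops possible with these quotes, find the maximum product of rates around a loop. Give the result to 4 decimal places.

1.1862

KRW→EUR→TRY→KRW: 0.0006104 × 34.82 × 55.81 = 1.18619
HKD→DKK→EUR→TRY→HKD: 0.8938 × 0.1371 × 34.82 × 0.261 = 1.11365
KRW→EUR→HKD→TRY→KRW: 0.0006104 × 8.79 × 3.672 × 55.81 = 1.09956
KRW→EUR→TRY→HKD→KRW: 0.0006104 × 34.82 × 0.261 × 196.1 = 1.08783
HKD→DKK→EUR→HKD: 0.8938 × 0.1371 × 8.79 = 1.07713
KRW→EUR→HKD→KRW: 0.0006104 × 8.79 × 196.1 = 1.05216
HKD→TRY→EUR→HKD: 3.672 × 0.02981 × 8.79 = 0.96217
Maximum is KRW→EUR→TRY→KRW at 1.1862; arbitrage exists.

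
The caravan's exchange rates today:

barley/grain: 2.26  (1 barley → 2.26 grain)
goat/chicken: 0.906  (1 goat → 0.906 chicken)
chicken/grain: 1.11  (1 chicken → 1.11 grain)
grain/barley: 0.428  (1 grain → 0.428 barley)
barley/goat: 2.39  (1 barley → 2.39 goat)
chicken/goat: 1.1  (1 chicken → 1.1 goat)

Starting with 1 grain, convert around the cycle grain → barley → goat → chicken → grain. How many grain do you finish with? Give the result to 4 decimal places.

1.0287

1 grain × 0.428 = 0.428 barley
0.428 barley × 2.39 = 1.02292 goat
1.02292 goat × 0.906 = 0.92676552 chicken
0.92676552 chicken × 1.11 = 1.0287097272 grain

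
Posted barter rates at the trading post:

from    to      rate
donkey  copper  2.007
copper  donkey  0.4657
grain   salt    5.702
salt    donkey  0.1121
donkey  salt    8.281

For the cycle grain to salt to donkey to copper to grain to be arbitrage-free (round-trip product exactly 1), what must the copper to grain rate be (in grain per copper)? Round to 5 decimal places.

0.77951

Known legs of the cycle: 5.702 × 0.1121 × 2.007 = 1.2828627594
For no arbitrage the full-cycle product must be 1, so the missing rate is 1 / 1.2828627594 ≈ 0.7795066.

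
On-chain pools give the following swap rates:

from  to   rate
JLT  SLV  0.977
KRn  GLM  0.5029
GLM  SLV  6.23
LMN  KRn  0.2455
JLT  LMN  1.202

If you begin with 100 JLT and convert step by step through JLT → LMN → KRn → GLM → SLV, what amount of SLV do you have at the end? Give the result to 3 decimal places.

92.454

100 JLT × 1.202 = 120.2 LMN
120.2 LMN × 0.2455 = 29.5091 KRn
29.5091 KRn × 0.5029 = 14.84012639 GLM
14.84012639 GLM × 6.23 = 92.4539874097 SLV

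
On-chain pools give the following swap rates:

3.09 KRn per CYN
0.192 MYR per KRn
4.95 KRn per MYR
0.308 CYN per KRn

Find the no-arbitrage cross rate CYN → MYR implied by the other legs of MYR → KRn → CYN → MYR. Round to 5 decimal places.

Known legs of the cycle: 4.95 × 0.308 = 1.5246
For no arbitrage the full-cycle product must be 1, so the missing rate is 1 / 1.5246 ≈ 0.6559097.

0.65591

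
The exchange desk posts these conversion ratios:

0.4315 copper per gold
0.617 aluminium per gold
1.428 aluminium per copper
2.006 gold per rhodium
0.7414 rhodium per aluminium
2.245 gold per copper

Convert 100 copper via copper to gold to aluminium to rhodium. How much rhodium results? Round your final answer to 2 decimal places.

102.70

100 copper × 2.245 = 224.5 gold
224.5 gold × 0.617 = 138.5165 aluminium
138.5165 aluminium × 0.7414 = 102.6961331 rhodium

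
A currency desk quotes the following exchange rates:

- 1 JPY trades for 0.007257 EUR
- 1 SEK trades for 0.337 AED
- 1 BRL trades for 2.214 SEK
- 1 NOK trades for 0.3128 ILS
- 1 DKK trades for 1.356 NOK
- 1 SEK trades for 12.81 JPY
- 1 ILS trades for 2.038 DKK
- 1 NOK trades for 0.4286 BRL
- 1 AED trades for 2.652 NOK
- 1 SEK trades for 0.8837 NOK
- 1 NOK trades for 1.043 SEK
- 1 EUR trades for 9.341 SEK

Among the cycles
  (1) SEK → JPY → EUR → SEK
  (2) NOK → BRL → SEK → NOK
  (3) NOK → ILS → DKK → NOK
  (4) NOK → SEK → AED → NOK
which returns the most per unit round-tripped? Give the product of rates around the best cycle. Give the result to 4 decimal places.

(1) 12.81 × 0.007257 × 9.341 = 0.86836
(2) 0.4286 × 2.214 × 0.8837 = 0.83856
(3) 0.3128 × 2.038 × 1.356 = 0.86443
(4) 1.043 × 0.337 × 2.652 = 0.93215
Highest is cycle (4) at 0.9322 (≤1, no arbitrage).

0.9322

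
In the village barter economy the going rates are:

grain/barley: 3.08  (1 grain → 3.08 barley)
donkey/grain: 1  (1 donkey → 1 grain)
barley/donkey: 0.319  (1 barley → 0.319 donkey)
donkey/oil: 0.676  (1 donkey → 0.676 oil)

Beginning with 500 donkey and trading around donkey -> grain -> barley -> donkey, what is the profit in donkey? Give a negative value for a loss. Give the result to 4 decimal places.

500 donkey × 1 = 500 grain
500 grain × 3.08 = 1540 barley
1540 barley × 0.319 = 491.26 donkey
Net change: 491.26 − 500 = -8.74 donkey

-8.7400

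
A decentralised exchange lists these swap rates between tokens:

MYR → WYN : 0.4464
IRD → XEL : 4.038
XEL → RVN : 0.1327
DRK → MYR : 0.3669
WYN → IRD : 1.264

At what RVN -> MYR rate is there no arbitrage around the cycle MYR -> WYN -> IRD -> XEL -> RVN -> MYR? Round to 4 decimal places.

Known legs of the cycle: 0.4464 × 1.264 × 4.038 × 0.1327 = 0.30234897271296
For no arbitrage the full-cycle product must be 1, so the missing rate is 1 / 0.30234897271296 ≈ 3.307436.

3.3074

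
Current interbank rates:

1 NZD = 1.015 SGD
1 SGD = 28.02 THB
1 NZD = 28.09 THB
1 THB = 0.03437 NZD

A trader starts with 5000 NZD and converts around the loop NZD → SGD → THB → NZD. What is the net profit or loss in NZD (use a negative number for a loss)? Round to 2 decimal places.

-112.53

5000 NZD × 1.015 = 5075 SGD
5075 SGD × 28.02 = 142201.5 THB
142201.5 THB × 0.03437 = 4887.465555 NZD
Net change: 4887.465555 − 5000 = -112.534445 NZD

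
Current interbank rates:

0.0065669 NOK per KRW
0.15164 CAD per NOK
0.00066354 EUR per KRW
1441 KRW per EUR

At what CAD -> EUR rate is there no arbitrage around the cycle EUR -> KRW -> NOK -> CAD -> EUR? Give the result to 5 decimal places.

0.69689

Known legs of the cycle: 1441 × 0.0065669 × 0.15164 = 1.434954595756
For no arbitrage the full-cycle product must be 1, so the missing rate is 1 / 1.434954595756 ≈ 0.6968862.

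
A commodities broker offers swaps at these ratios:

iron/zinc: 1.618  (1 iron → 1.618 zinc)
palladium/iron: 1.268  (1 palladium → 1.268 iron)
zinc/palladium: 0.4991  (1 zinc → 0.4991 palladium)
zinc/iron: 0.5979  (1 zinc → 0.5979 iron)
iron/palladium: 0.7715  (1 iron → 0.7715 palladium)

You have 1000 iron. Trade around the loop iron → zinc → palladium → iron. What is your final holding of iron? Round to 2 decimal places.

1023.97

1000 iron × 1.618 = 1618 zinc
1618 zinc × 0.4991 = 807.5438 palladium
807.5438 palladium × 1.268 = 1023.9655384 iron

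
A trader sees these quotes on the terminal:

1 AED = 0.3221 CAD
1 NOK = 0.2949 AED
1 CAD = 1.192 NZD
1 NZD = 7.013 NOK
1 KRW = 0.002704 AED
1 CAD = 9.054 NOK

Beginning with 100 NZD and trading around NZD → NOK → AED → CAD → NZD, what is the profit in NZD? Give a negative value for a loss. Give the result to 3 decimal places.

-20.595

100 NZD × 7.013 = 701.3 NOK
701.3 NOK × 0.2949 = 206.81337 AED
206.81337 AED × 0.3221 = 66.614586477 CAD
66.614586477 CAD × 1.192 = 79.404587080584 NZD
Net change: 79.404587080584 − 100 = -20.595412919416 NZD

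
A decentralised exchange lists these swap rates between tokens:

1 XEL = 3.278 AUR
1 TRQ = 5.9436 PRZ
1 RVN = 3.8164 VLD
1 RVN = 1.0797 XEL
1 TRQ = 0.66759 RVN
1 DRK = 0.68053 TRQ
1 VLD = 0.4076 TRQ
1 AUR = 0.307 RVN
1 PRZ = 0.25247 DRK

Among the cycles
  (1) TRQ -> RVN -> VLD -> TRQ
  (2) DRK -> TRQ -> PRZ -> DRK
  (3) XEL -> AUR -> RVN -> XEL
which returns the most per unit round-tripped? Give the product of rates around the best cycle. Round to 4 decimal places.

1.0866

(1) 0.66759 × 3.8164 × 0.4076 = 1.03848
(2) 0.68053 × 5.9436 × 0.25247 = 1.02119
(3) 3.278 × 0.307 × 1.0797 = 1.08655
Highest is cycle (3) at 1.0866 (>1, arbitrage).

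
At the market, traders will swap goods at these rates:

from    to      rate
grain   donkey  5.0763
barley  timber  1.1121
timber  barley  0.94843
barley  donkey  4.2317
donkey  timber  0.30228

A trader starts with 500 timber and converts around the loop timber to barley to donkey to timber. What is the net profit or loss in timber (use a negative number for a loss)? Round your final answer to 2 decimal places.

500 timber × 0.94843 = 474.215 barley
474.215 barley × 4.2317 = 2006.7356155 donkey
2006.7356155 donkey × 0.30228 = 606.59604185334 timber
Net change: 606.59604185334 − 500 = 106.59604185334 timber

106.60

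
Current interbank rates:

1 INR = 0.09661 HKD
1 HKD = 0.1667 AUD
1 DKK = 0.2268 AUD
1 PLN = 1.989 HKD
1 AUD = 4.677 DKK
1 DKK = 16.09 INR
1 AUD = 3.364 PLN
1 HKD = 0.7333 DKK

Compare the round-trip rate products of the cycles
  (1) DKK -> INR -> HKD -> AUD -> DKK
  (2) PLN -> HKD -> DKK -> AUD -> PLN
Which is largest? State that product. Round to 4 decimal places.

(1) 16.09 × 0.09661 × 0.1667 × 4.677 = 1.21194
(2) 1.989 × 0.7333 × 0.2268 × 3.364 = 1.11280
Highest is cycle (1) at 1.2119 (>1, arbitrage).

1.2119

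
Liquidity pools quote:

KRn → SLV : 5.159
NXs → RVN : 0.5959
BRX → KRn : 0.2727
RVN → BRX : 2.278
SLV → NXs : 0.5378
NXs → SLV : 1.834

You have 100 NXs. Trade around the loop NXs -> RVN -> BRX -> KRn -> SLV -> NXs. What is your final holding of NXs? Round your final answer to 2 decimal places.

102.71

100 NXs × 0.5959 = 59.59 RVN
59.59 RVN × 2.278 = 135.74602 BRX
135.74602 BRX × 0.2727 = 37.017939654 KRn
37.017939654 KRn × 5.159 = 190.975550674986 SLV
190.975550674986 SLV × 0.5378 = 102.7066511530074708 NXs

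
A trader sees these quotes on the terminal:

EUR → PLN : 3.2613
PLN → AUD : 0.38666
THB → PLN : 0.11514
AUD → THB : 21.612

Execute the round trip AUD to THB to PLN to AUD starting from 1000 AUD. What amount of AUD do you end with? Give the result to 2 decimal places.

962.17

1000 AUD × 21.612 = 21612 THB
21612 THB × 0.11514 = 2488.40568 PLN
2488.40568 PLN × 0.38666 = 962.1669402288 AUD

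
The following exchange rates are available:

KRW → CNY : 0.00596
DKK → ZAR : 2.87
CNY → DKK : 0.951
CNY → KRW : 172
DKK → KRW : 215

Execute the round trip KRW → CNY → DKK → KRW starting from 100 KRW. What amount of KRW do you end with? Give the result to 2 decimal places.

121.86

100 KRW × 0.00596 = 0.596 CNY
0.596 CNY × 0.951 = 0.566796 DKK
0.566796 DKK × 215 = 121.86114 KRW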